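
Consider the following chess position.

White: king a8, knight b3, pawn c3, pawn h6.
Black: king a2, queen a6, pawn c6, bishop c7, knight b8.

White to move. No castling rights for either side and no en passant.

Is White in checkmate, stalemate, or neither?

checkmate

White to move; white king on a8.
In check: yes, from the black queen on a6.
King squares — a7: attacked by Qa6; b7: attacked by Qa6; b8: attacked by Bc7.
Legal moves for White: none.
In check with no legal moves → checkmate.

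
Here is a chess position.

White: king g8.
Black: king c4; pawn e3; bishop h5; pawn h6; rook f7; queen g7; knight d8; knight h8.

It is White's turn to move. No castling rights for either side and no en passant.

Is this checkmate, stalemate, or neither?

checkmate

White to move; white king on g8.
In check: yes, from the black queen on g7.
King squares — f7: attacked by Bh5; g7: attacked by Rf7; h7: attacked by Qg7; f8: attacked by Rf7; h8: attacked by Qg7.
Legal moves for White: none.
In check with no legal moves → checkmate.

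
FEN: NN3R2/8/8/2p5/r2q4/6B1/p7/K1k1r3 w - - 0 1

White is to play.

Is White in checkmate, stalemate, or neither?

checkmate

White to move; white king on a1.
In check: yes, from the black queen on d4.
King squares — b1: attacked by Kc1; a2: attacked by Ra4; b2: attacked by Kc1.
Legal moves for White: none.
In check with no legal moves → checkmate.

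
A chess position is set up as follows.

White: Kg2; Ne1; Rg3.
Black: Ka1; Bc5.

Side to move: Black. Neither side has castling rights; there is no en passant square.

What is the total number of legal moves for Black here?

14

Black to move; king on a1.
In check: no.
Legal moves: Bf8, Be7, Ba7, Bd6, Bb6, Bd4, Bb4, Be3, Ba3, Bf2, Bg1, Kb2, Ka2, Kb1.
Count: 14.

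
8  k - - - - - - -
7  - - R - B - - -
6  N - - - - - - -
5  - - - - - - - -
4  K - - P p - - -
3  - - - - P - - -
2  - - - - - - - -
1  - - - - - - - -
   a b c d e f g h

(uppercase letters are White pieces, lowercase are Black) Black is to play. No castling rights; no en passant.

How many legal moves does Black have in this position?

Black to move; king on a8.
In check: no.
Legal moves: none.
Count: 0.

0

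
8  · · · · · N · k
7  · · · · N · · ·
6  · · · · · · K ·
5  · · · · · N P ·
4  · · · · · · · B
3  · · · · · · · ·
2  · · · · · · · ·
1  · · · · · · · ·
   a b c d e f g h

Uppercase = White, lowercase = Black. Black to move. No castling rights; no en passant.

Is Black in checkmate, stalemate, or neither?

stalemate

Black to move; black king on h8.
In check: no.
King squares — g7: attacked by Nf5; h7: attacked by Kg6; g8: attacked by Ne7.
Legal moves for Black: none.
Not in check and no legal moves → stalemate.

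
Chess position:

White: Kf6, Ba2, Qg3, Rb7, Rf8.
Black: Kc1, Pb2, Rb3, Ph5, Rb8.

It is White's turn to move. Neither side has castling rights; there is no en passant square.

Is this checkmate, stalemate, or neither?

neither

White to move; white king on f6.
In check: no.
Legal moves for White include: Rh8, Rg8, Re8, Rd8, Rc8+, Rfxb8, Rff7, Rbxb8, Rh7, Rg7, Rbf7, Re7, Rd7, Rc7+, Ra7, Rb6, Rb5, Rb4, ... (list truncated; more exist).
White has legal moves and is not in check → neither.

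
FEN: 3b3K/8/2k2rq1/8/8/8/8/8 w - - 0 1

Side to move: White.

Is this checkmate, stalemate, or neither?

stalemate

White to move; white king on h8.
In check: no.
King squares — g7: attacked by Qg6; h7: attacked by Qg6; g8: attacked by Qg6.
Legal moves for White: none.
Not in check and no legal moves → stalemate.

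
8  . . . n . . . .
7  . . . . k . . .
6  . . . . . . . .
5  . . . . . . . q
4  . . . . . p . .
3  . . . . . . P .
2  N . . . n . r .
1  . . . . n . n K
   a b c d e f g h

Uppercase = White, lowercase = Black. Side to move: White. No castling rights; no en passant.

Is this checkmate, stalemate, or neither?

White to move; white king on h1.
In check: yes, from the black queen on h5.
King squares — g1: attacked by Ne2; g2: attacked by Ne1; h2: attacked by Rg2.
Legal moves for White: none.
In check with no legal moves → checkmate.

checkmate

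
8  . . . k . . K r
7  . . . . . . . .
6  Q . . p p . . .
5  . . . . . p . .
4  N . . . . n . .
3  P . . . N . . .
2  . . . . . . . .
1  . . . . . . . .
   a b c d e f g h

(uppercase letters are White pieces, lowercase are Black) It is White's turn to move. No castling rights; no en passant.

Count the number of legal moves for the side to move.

White to move; king on g8.
In check: yes, from the black rook on h8.
Legal moves: Kxh8, Kg7, Kf7.
Count: 3.

3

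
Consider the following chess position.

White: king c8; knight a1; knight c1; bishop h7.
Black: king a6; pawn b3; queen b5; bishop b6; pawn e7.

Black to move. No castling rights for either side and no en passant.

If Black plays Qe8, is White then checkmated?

yes

After Qe8: white king on c8; in check: yes, from the black queen on e8.
King squares — b7: attacked by Ka6; c7: attacked by Bb6; d7: attacked by Qe8; b8: attacked by Qe8; d8: attacked by Bb6.
White has no legal moves → checkmate.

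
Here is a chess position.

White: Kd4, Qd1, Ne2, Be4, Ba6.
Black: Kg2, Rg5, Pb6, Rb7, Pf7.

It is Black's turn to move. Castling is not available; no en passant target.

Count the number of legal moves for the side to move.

3

Black to move; king on g2.
In check: yes, from the white bishop on e4.
Legal moves: Kh3, Kh2, Kf2.
Count: 3.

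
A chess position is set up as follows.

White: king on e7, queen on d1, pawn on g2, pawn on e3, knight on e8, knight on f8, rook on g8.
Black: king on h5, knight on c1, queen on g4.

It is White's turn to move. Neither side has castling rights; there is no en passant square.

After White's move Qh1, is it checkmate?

After Qh1: black king on h5; in check: yes, from the white queen on h1.
Black has 2 legal replies: Qh4+, Qh3.
In check but a legal move exists → not checkmate.

no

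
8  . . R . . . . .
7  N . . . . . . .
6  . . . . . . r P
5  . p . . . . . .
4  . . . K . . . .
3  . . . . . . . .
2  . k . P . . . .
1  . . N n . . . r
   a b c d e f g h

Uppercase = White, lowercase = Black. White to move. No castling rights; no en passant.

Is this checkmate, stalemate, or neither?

neither

White to move; white king on d4.
In check: no.
Legal moves for White include: Rh8, Rg8, Rf8, Re8, Rd8, Rb8, Ra8, Rc7, Rc6, Rc5, Rc4, Rc3, Rc2+, Nc6, Nxb5, Ke5, Kd5, Kc5, ... (list truncated; more exist).
White has legal moves and is not in check → neither.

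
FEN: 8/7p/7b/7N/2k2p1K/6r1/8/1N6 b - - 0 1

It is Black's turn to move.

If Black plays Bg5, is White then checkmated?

yes

After Bg5: white king on h4; in check: yes, from the black bishop on g5.
King squares — g3: attacked by Pf4; h3: attacked by Rg3; g4: attacked by Rg3; g5: attacked by Rg3; h5: own knight.
White has no legal moves → checkmate.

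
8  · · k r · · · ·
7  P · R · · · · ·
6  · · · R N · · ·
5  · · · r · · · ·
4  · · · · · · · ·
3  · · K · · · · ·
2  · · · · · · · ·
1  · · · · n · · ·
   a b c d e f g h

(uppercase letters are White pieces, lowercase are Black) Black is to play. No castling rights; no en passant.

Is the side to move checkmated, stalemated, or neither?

Black to move; black king on c8.
In check: yes, from the white rook on c7.
King squares — b7: attacked by Rc7; c7: attacked by Ne6; d7: attacked by Rd6; b8: attacked by Pa7; d8: own rook.
Legal moves for Black: none.
In check with no legal moves → checkmate.

checkmate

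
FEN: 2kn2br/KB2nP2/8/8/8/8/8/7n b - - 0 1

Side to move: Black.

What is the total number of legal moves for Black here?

Black to move; king on c8.
In check: yes, from the white bishop on b7.
Legal moves: Kd7, Kc7, Nxb7.
Count: 3.

3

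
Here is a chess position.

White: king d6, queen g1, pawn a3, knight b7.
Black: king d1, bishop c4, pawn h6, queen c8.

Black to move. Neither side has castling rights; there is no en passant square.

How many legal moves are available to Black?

4

Black to move; king on d1.
In check: yes, from the white queen on g1.
Legal moves: Ke2, Kd2, Kc2, Bf1.
Count: 4.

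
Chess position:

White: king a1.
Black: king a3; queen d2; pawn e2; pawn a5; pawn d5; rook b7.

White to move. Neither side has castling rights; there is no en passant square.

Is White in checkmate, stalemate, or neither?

White to move; white king on a1.
In check: no.
King squares — b1: attacked by Rb7; a2: attacked by Qd2; b2: attacked by Qd2.
Legal moves for White: none.
Not in check and no legal moves → stalemate.

stalemate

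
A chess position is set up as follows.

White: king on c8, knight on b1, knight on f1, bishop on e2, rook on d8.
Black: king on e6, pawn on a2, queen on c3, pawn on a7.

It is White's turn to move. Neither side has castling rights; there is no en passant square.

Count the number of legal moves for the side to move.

4

White to move; king on c8.
In check: yes, from the black queen on c3.
Legal moves: Kb8, Kb7, Bc4+, Nxc3.
Count: 4.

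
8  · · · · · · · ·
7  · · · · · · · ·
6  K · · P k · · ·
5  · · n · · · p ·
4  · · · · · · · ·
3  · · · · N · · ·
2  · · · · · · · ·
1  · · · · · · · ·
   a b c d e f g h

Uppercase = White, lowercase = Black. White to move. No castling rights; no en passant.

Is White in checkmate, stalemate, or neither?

White to move; white king on a6.
In check: yes, from the black knight on c5.
Legal moves for White: Ka7, Kb6, Kb5, Ka5.
White is in check but has 4 legal moves → neither.

neither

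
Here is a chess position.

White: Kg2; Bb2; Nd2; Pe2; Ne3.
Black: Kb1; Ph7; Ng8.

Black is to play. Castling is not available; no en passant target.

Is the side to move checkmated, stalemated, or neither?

neither

Black to move; black king on b1.
In check: yes, from the white knight on d2.
Legal moves for Black: Kxb2, Ka2.
Black is in check but has 2 legal moves → neither.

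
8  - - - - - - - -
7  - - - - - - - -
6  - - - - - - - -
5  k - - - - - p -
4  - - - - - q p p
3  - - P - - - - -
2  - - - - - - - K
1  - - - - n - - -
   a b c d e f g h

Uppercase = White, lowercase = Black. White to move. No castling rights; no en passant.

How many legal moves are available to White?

2

White to move; king on h2.
In check: yes, from the black queen on f4.
Legal moves: Kh1, Kg1.
Count: 2.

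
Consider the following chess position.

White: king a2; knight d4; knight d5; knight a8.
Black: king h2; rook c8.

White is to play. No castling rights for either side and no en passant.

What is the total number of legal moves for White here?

White to move; king on a2.
In check: no.
Legal moves: Nac7, Nab6, Ne7, Ndc7, Nf6, Ndb6, Nf4, Nb4, Ne3, Nc3, Ne6, Nc6, Nf5, Nb5, Nf3+, Nb3, Ne2, Nc2, Kb3, Ka3, Kb2, Kb1, Ka1.
Count: 23.

23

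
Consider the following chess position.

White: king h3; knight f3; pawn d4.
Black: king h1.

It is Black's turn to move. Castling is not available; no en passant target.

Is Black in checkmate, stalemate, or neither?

stalemate

Black to move; black king on h1.
In check: no.
King squares — g1: attacked by Nf3; g2: attacked by Kh3; h2: attacked by Nf3.
Legal moves for Black: none.
Not in check and no legal moves → stalemate.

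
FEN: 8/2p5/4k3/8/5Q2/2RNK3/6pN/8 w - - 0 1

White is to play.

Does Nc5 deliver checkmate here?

After Nc5: black king on e6; in check: yes, from the white knight on c5.
Black has 2 legal replies: Ke7, Kd5.
In check but a legal move exists → not checkmate.

no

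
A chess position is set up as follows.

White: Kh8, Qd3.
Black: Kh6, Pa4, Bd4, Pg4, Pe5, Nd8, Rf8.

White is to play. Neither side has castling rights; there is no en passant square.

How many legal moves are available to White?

0

White to move; king on h8.
In check: yes, from the black rook on f8.
Legal moves: none.
Count: 0.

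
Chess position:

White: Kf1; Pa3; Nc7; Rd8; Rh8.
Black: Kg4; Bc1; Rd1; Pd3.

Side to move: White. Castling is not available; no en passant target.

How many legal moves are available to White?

White to move; king on f1.
In check: yes, from the black rook on d1.
Legal moves: Kg2, Kf2.
Count: 2.

2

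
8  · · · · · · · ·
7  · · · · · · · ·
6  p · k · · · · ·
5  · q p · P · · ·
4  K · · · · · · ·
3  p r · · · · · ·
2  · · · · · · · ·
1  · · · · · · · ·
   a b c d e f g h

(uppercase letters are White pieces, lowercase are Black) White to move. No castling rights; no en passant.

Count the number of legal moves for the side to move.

White to move; king on a4.
In check: yes, from the black queen on b5.
Legal moves: none.
Count: 0.

0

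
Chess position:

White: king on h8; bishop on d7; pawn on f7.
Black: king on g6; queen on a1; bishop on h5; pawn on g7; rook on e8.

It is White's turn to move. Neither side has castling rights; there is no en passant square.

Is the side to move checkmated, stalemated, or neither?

White to move; white king on h8.
In check: yes, from the black rook on e8.
King squares — g7: attacked by Qa1; h7: attacked by Kg6; g8: attacked by Re8.
Legal moves for White: Bxe8, fxe8=Q+, fxe8=R, fxe8=B+, fxe8=N, f8=Q, f8=R, f8=B, f8=N+.
White is in check but has 9 legal moves → neither.

neither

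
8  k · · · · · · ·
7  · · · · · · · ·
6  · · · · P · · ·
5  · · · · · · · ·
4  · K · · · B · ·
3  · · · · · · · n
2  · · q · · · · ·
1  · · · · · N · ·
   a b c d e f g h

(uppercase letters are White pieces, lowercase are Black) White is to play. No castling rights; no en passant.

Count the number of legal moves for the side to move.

White to move; king on b4.
In check: no.
Legal moves: Bb8, Bc7, Bh6, Bd6, Bg5, Be5, Bg3, Be3, Bh2, Bd2, Bc1, Kb5, Ka5, Ka3, Ng3, Ne3, Nh2, Nd2, e7.
Count: 19.

19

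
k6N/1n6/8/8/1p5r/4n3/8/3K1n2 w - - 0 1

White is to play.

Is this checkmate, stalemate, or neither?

White to move; white king on d1.
In check: yes, from the black knight on e3.
King squares — c1: available; e1: available; c2: attacked by Ne3; d2: attacked by Nf1; e2: available.
Legal moves for White: Ke2, Ke1, Kc1.
White is in check but has 3 legal moves → neither.

neither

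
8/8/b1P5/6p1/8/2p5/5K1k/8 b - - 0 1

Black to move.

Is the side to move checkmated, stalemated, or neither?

neither

Black to move; black king on h2.
In check: no.
Legal moves for Black: Bc8, Bb7, Bb5, Bc4, Bd3, Be2, Bf1, Kh3, Kh1, g4, c2.
Black has 11 legal moves and is not in check → neither.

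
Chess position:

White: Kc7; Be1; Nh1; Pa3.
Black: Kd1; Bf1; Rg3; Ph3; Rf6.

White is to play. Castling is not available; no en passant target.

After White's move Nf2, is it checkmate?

no

After Nf2: black king on d1; in check: yes, from the white knight on f2.
Black has 5 legal replies: Ke2, Kc2, Kxe1, Kc1, Rxf2.
In check but a legal move exists → not checkmate.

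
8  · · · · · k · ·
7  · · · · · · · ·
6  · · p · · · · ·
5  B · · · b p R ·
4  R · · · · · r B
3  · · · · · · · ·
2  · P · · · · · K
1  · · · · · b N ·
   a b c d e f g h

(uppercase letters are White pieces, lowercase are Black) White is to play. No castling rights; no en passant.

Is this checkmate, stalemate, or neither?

neither

White to move; white king on h2.
In check: yes, from the black bishop on e5.
Legal moves for White: Kh1, Bg3, Rf4.
White is in check but has 3 legal moves → neither.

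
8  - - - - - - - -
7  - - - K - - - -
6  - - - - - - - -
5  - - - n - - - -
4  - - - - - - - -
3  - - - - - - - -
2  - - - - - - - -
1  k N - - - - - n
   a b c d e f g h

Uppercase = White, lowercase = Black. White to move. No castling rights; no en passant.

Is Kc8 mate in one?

After Kc8: black king on a1; in check: no.
Black is not in check, so this cannot be checkmate.

no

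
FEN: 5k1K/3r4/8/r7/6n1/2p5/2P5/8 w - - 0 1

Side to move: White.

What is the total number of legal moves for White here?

White to move; king on h8.
In check: no.
Legal moves: none.
Count: 0.

0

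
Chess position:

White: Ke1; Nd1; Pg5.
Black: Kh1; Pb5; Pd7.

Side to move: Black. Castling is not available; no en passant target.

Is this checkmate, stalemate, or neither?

neither

Black to move; black king on h1.
In check: no.
Legal moves for Black: Kh2, Kg2, Kg1, d6, b4, d5.
Black has 6 legal moves and is not in check → neither.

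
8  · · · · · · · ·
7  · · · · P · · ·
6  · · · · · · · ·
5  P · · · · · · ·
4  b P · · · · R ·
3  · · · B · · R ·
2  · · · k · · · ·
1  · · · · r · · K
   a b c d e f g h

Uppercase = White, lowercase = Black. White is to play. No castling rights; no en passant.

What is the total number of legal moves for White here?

4

White to move; king on h1.
In check: yes, from the black rook on e1.
Legal moves: Kh2, Kg2, Rg1, Bf1.
Count: 4.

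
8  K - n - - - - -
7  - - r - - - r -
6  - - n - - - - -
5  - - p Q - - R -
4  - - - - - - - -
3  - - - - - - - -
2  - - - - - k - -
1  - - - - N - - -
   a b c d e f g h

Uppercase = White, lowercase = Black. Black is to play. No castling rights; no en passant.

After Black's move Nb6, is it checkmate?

yes

After Nb6: white king on a8; in check: yes, from the black knight on b6.
King squares — a7: attacked by Nc6; b7: attacked by Rc7; b8: attacked by Nc6.
White has no legal moves → checkmate.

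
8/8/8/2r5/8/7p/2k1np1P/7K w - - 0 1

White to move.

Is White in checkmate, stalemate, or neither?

stalemate

White to move; white king on h1.
In check: no.
King squares — g1: attacked by Ne2; g2: attacked by Ph3; h2: own pawn.
Legal moves for White: none.
Not in check and no legal moves → stalemate.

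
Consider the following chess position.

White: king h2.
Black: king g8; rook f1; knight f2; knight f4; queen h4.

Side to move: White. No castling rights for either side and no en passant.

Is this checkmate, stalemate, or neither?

checkmate

White to move; white king on h2.
In check: yes, from the black queen on h4.
King squares — g1: attacked by Rf1; h1: attacked by Rf1; g2: attacked by Nf4; g3: attacked by Qh4; h3: attacked by Nf2.
Legal moves for White: none.
In check with no legal moves → checkmate.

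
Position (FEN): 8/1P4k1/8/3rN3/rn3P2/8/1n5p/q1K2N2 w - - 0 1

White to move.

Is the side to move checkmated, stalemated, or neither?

checkmate

White to move; white king on c1.
In check: yes, from the black queen on a1.
King squares — b1: attacked by Qa1; d1: attacked by Qa1; b2: attacked by Qa1; c2: attacked by Nb4; d2: attacked by Rd5.
Legal moves for White: none.
In check with no legal moves → checkmate.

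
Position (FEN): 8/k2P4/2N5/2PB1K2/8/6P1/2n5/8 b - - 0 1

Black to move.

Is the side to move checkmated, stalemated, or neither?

Black to move; black king on a7.
In check: yes, from the white knight on c6.
King squares — a6: available; b6: attacked by Pc5; b7: available; a8: available; b8: attacked by Nc6.
Legal moves for Black: Ka8, Kb7, Ka6.
Black is in check but has 3 legal moves → neither.

neither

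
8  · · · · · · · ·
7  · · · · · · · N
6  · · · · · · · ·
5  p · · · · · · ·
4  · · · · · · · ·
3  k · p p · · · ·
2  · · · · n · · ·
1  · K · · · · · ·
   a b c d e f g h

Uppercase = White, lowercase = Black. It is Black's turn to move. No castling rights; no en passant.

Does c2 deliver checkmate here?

After c2: white king on b1; in check: yes, from the black pawn on c2.
White has 1 legal reply: Ka1.
In check but a legal move exists → not checkmate.

no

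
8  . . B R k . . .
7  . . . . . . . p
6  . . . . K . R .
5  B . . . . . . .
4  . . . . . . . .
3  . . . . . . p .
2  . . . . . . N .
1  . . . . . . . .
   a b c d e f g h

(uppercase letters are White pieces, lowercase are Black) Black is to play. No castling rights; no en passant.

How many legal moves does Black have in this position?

0

Black to move; king on e8.
In check: yes, from the white rook on d8.
Legal moves: none.
Count: 0.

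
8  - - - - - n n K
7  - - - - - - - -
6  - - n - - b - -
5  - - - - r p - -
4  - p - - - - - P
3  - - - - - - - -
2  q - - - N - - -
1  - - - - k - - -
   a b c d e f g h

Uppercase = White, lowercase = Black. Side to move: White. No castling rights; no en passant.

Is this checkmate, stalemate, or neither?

White to move; white king on h8.
In check: yes, from the black bishop on f6.
King squares — g7: attacked by Bf6; h7: attacked by Nf8; g8: attacked by Qa2.
Legal moves for White: none.
In check with no legal moves → checkmate.

checkmate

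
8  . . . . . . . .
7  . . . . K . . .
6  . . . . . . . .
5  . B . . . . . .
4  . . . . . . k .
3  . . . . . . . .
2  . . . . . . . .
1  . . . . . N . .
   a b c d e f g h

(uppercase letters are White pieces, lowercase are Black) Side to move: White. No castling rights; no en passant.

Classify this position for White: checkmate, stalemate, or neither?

neither

White to move; white king on e7.
In check: no.
Legal moves for White include: Kf8, Ke8, Kd8, Kf7, Kd7, Kf6, Ke6, Kd6, Be8, Bd7+, Bc6, Ba6, Bc4, Ba4, Bd3, Be2+, Ng3, Ne3+, ... (list truncated; more exist).
White has legal moves and is not in check → neither.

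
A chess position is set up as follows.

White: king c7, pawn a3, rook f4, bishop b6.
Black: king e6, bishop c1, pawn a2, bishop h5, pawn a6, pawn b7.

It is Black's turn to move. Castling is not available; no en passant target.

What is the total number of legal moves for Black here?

Black to move; king on e6.
In check: no.
Legal moves: Ke7, Ke5, Kd5, Be8, Bf7, Bg6, Bg4, Bf3, Be2, Bd1, Bxf4+, Be3, Bxa3, Bd2, Bb2, a5, a1=Q, a1=R, a1=B, a1=N.
Count: 20.

20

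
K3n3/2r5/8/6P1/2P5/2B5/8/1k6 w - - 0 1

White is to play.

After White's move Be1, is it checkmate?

no

After Be1: black king on b1; in check: no.
Black is not in check, so this cannot be checkmate.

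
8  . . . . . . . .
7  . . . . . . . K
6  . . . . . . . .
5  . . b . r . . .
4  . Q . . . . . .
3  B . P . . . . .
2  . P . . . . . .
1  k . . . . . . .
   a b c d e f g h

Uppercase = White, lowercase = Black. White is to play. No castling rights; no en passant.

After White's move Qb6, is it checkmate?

no

After Qb6: black king on a1; in check: no.
Black is not in check, so this cannot be checkmate.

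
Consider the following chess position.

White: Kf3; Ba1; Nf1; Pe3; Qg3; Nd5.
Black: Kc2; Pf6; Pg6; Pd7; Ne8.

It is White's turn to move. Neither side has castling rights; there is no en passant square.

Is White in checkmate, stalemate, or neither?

neither

White to move; white king on f3.
In check: no.
Legal moves for White include: Ne7, Nc7, Nxf6, Nb6, Nf4, Nb4+, Nc3, Qb8, Qc7+, Qxg6+, Qd6, Qg5, Qe5, Qh4, Qg4, Qf4, Qh3, Qh2+, ... (list truncated; more exist).
White has legal moves and is not in check → neither.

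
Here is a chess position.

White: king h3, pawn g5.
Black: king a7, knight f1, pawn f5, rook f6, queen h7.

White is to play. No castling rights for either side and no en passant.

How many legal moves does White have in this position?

1

White to move; king on h3.
In check: yes, from the black queen on h7.
Legal moves: Kg2.
Count: 1.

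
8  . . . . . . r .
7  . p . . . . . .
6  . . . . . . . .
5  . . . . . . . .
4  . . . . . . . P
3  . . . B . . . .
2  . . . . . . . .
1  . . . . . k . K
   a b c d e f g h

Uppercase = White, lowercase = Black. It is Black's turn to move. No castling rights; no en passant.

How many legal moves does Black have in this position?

Black to move; king on f1.
In check: yes, from the white bishop on d3.
Legal moves: Kf2, Ke1.
Count: 2.

2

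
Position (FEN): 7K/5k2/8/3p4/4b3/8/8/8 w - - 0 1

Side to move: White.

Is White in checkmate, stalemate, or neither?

White to move; white king on h8.
In check: no.
King squares — g7: attacked by Kf7; h7: attacked by Be4; g8: attacked by Kf7.
Legal moves for White: none.
Not in check and no legal moves → stalemate.

stalemate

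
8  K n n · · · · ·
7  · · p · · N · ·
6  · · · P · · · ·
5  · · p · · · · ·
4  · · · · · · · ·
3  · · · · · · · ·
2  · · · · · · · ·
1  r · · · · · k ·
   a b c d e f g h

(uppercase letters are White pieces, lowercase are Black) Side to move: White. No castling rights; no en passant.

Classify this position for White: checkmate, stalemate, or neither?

White to move; white king on a8.
In check: yes, from the black rook on a1.
Legal moves for White: Kxb8, Kb7.
White is in check but has 2 legal moves → neither.

neither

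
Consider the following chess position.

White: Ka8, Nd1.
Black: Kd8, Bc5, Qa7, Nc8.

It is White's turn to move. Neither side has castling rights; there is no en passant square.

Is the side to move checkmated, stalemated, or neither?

checkmate

White to move; white king on a8.
In check: yes, from the black queen on a7.
King squares — a7: attacked by Bc5; b7: attacked by Qa7; b8: attacked by Qa7.
Legal moves for White: none.
In check with no legal moves → checkmate.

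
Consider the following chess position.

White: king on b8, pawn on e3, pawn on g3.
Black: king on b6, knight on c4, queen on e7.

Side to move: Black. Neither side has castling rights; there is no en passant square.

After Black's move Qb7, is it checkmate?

yes

After Qb7: white king on b8; in check: yes, from the black queen on b7.
King squares — a7: attacked by Kb6; b7: attacked by Kb6; c7: attacked by Kb6; a8: attacked by Qb7; c8: attacked by Qb7.
White has no legal moves → checkmate.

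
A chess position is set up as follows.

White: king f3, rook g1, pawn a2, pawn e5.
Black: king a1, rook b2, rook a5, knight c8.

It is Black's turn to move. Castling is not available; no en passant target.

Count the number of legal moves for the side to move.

2

Black to move; king on a1.
In check: yes, from the white rook on g1.
Legal moves: Kxa2, Rb1.
Count: 2.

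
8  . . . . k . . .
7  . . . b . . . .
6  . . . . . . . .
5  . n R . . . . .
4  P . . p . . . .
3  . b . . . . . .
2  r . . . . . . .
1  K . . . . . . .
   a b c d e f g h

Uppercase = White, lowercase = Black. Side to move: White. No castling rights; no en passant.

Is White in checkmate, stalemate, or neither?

neither

White to move; white king on a1.
In check: yes, from the black rook on a2.
King squares — b1: available; a2: attacked by Bb3; b2: attacked by Ra2.
Legal moves for White: Kb1.
White is in check but has 1 legal move → neither.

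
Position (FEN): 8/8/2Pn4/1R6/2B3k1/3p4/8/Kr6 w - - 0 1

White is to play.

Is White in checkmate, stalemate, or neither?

White to move; white king on a1.
In check: yes, from the black rook on b1.
Legal moves for White: Ka2, Kxb1, Rxb1.
White is in check but has 3 legal moves → neither.

neither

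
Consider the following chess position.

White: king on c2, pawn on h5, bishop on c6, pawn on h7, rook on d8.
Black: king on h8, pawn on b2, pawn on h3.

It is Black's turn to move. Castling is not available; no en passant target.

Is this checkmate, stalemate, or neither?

neither

Black to move; black king on h8.
In check: yes, from the white rook on d8.
Legal moves for Black: Kxh7, Kg7.
Black is in check but has 2 legal moves → neither.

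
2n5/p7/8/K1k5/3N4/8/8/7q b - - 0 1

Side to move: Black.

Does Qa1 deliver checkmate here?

After Qa1: white king on a5; in check: yes, from the black queen on a1.
King squares — a4: attacked by Qa1; b4: attacked by Kc5; b5: attacked by Kc5; a6: attacked by Qa1; b6: attacked by Kc5.
White has no legal moves → checkmate.

yes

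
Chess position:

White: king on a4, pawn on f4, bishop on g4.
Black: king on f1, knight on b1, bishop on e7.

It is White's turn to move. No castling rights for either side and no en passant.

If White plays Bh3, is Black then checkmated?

no

After Bh3: black king on f1; in check: yes, from the white bishop on h3.
Black has 4 legal replies: Kf2, Ke2, Kg1, Ke1.
In check but a legal move exists → not checkmate.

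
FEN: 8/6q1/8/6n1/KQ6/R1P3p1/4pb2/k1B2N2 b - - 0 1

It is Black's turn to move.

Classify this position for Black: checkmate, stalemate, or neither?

checkmate

Black to move; black king on a1.
In check: yes, from the white rook on a3.
King squares — b1: attacked by Qb4; a2: attacked by Ra3; b2: attacked by Bc1.
Legal moves for Black: none.
In check with no legal moves → checkmate.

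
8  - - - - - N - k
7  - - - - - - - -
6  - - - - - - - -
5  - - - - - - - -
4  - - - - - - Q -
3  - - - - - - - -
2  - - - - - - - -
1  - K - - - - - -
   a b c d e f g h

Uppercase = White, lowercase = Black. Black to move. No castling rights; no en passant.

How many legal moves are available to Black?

0

Black to move; king on h8.
In check: no.
Legal moves: none.
Count: 0.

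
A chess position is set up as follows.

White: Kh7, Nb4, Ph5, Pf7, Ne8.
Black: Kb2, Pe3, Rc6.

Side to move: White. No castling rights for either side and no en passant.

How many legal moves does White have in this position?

White to move; king on h7.
In check: no.
Legal moves: Ng7, Nc7, Nf6, Nd6, Kh8, Kg8, Kg7, Nxc6, Na6, Nd5, Nd3+, Nc2, Na2, f8=Q, f8=R, f8=B, f8=N, h6.
Count: 18.

18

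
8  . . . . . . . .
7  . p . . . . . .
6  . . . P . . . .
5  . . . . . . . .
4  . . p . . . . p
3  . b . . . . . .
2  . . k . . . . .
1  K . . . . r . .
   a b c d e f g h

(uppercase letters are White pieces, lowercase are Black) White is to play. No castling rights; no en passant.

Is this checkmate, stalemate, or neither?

checkmate

White to move; white king on a1.
In check: yes, from the black rook on f1.
King squares — b1: attacked by Rf1; a2: attacked by Bb3; b2: attacked by Kc2.
Legal moves for White: none.
In check with no legal moves → checkmate.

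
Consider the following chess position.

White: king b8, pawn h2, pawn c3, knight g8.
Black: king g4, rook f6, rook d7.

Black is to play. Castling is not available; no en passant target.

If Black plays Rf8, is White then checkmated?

yes

After Rf8: white king on b8; in check: yes, from the black rook on f8.
King squares — a7: attacked by Rd7; b7: attacked by Rd7; c7: attacked by Rd7; a8: attacked by Rf8; c8: attacked by Rf8.
White has no legal moves → checkmate.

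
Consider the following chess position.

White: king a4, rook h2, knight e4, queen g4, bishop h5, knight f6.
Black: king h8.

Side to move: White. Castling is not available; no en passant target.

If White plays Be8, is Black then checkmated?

After Be8: black king on h8; in check: yes, from the white rook on h2.
King squares — g7: attacked by Qg4; h7: attacked by Rh2; g8: attacked by Qg4.
Black has no legal moves → checkmate.

yes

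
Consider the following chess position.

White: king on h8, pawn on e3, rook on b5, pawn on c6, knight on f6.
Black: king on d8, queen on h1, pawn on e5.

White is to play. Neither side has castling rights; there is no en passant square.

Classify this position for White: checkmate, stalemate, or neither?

White to move; white king on h8.
In check: yes, from the black queen on h1.
King squares — g7: available; h7: attacked by Qh1; g8: available.
Legal moves for White: Kg8, Kg7, Nh7, Nh5.
White is in check but has 4 legal moves → neither.

neither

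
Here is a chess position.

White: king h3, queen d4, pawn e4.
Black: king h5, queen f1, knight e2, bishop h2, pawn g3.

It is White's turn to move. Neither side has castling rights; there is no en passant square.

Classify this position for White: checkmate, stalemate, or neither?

White to move; white king on h3.
In check: yes, from the black queen on f1.
King squares — g2: attacked by Qf1; h2: attacked by Pg3; g3: attacked by Ne2; g4: attacked by Kh5; h4: attacked by Kh5.
Legal moves for White: none.
In check with no legal moves → checkmate.

checkmate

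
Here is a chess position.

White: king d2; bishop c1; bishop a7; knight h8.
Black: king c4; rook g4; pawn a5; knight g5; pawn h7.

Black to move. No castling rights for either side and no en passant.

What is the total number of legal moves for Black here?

Black to move; king on c4.
In check: no.
Legal moves: Nf7, Ne6, Ne4+, Nh3, Nf3+, Rh4, Rf4, Re4, Rd4+, Rg3, Rg2+, Rg1, Kd5, Kb5, Kb4, Kb3, h6, a4, h5.
Count: 19.

19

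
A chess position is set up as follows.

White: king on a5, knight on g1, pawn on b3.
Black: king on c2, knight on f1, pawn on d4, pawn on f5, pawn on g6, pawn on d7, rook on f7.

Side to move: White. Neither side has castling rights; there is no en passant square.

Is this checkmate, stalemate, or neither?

White to move; white king on a5.
In check: no.
Legal moves for White: Kb6, Ka6, Kb5, Kb4, Ka4, Nh3, Nf3, Ne2, b4.
White has 9 legal moves and is not in check → neither.

neither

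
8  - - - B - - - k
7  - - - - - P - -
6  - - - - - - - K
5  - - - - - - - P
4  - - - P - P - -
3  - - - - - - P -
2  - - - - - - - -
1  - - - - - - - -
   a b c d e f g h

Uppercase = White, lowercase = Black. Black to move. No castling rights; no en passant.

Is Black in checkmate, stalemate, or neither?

stalemate

Black to move; black king on h8.
In check: no.
King squares — g7: attacked by Kh6; h7: attacked by Kh6; g8: attacked by Pf7.
Legal moves for Black: none.
Not in check and no legal moves → stalemate.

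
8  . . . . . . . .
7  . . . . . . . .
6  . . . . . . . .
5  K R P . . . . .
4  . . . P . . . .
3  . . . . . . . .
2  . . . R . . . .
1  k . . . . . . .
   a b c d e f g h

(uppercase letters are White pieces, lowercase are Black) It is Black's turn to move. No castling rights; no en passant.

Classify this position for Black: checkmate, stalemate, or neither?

stalemate

Black to move; black king on a1.
In check: no.
King squares — b1: attacked by Rb5; a2: attacked by Rd2; b2: attacked by Rd2.
Legal moves for Black: none.
Not in check and no legal moves → stalemate.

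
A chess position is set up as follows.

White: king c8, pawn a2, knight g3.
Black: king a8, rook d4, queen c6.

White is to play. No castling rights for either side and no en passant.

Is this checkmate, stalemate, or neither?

checkmate

White to move; white king on c8.
In check: yes, from the black queen on c6.
King squares — b7: attacked by Qc6; c7: attacked by Qc6; d7: attacked by Rd4; b8: attacked by Ka8; d8: attacked by Rd4.
Legal moves for White: none.
In check with no legal moves → checkmate.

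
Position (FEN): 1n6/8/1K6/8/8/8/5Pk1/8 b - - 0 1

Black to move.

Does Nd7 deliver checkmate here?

no

After Nd7: white king on b6; in check: yes, from the black knight on d7.
White has 7 legal replies: Kc7, Kb7, Ka7, Kc6, Ka6, Kb5, Ka5.
In check but a legal move exists → not checkmate.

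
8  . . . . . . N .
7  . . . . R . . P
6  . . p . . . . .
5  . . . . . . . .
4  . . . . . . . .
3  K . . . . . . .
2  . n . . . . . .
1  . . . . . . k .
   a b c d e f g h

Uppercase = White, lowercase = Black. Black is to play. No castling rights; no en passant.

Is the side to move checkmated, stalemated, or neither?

neither

Black to move; black king on g1.
In check: no.
Legal moves for Black: Nc4+, Na4, Nd3, Nd1, Kh2, Kg2, Kf2, Kh1, Kf1, c5.
Black has 10 legal moves and is not in check → neither.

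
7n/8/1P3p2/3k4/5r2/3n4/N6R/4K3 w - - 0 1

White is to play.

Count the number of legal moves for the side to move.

3

White to move; king on e1.
In check: yes, from the black knight on d3.
Legal moves: Ke2, Kd2, Kd1.
Count: 3.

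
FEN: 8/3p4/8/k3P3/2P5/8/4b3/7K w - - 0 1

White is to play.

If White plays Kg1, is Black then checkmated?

After Kg1: black king on a5; in check: no.
Black is not in check, so this cannot be checkmate.

no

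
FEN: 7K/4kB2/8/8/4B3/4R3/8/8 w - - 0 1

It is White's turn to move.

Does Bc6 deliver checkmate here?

After Bc6: black king on e7; in check: yes, from the white rook on e3.
Black has 5 legal replies: Kf8, Kd8, Kxf7, Kf6, Kd6.
In check but a legal move exists → not checkmate.

no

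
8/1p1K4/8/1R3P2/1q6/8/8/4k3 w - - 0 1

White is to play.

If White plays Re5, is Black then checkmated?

After Re5: black king on e1; in check: yes, from the white rook on e5.
Black has 5 legal replies: Kf2, Kd2, Kf1, Kd1, Qe4.
In check but a legal move exists → not checkmate.

no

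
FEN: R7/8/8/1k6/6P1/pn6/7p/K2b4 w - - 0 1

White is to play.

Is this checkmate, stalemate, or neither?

neither

White to move; white king on a1.
In check: yes, from the black knight on b3.
Legal moves for White: Ka2, Kb1.
White is in check but has 2 legal moves → neither.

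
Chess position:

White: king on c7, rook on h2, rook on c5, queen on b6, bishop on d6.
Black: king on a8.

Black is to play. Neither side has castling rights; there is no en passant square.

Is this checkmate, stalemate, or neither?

stalemate

Black to move; black king on a8.
In check: no.
King squares — a7: attacked by Qb6; b7: attacked by Qb6; b8: attacked by Qb6.
Legal moves for Black: none.
Not in check and no legal moves → stalemate.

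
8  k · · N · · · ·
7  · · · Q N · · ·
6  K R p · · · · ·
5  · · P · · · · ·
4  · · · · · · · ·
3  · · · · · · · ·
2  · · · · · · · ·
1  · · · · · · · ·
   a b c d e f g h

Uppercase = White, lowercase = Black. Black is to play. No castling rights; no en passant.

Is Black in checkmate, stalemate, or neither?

stalemate

Black to move; black king on a8.
In check: no.
King squares — a7: attacked by Ka6; b7: attacked by Ka6; b8: attacked by Rb6.
Legal moves for Black: none.
Not in check and no legal moves → stalemate.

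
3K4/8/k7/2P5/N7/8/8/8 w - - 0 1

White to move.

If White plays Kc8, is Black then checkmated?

no

After Kc8: black king on a6; in check: no.
Black is not in check, so this cannot be checkmate.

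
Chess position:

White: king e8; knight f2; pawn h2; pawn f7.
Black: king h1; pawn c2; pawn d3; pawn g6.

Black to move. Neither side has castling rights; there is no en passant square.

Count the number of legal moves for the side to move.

3

Black to move; king on h1.
In check: yes, from the white knight on f2.
Legal moves: Kxh2, Kg2, Kg1.
Count: 3.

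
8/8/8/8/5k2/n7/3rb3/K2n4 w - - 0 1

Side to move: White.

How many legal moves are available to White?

White to move; king on a1.
In check: no.
Legal moves: none.
Count: 0.

0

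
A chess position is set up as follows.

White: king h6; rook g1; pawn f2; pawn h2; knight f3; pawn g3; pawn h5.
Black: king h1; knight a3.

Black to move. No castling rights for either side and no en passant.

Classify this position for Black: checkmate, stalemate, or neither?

Black to move; black king on h1.
In check: yes, from the white rook on g1.
King squares — g1: attacked by Nf3; g2: attacked by Rg1; h2: attacked by Nf3.
Legal moves for Black: none.
In check with no legal moves → checkmate.

checkmate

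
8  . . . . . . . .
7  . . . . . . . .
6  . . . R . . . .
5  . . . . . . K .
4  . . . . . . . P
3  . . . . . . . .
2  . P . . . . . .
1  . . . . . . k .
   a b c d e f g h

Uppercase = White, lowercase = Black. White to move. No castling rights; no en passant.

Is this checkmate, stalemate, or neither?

neither

White to move; white king on g5.
In check: no.
Legal moves for White include: Rd8, Rd7, Rh6, Rg6, Rf6, Re6, Rc6, Rb6, Ra6, Rd5, Rd4, Rd3, Rd2, Rd1+, Kh6, Kg6, Kf6, Kh5, ... (list truncated; more exist).
White has legal moves and is not in check → neither.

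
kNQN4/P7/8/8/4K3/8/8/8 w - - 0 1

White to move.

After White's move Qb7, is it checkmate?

After Qb7: black king on a8; in check: yes, from the white queen on b7.
King squares — a7: attacked by Qb7; b7: attacked by Nd8; b8: attacked by Pa7.
Black has no legal moves → checkmate.

yes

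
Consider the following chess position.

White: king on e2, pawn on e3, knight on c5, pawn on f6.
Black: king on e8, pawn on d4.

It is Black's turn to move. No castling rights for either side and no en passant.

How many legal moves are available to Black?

Black to move; king on e8.
In check: no.
Legal moves: Kf8, Kd8, Kf7, dxe3, d3+.
Count: 5.

5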